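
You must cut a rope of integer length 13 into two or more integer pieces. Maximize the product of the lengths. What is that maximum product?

108

Define prod[k] = max over 1≤i<k of i · max(k−i, prod[k−i]); the inner max lets the remainder stay uncut if that's better.
prod[2] = 1*max(1,0) = 1*1 = 1
prod[3] = max(1*2, 2*1) = 2
prod[4] = max(1*3, 2*2, 3*1) = 4
prod[5] = max(1*4, 2*3, 3*2, 4*1) = 6
prod[6] = max(1*6, 2*4, 3*3, 4*2, 5*1) = 9
prod[7] = max(1*9, 2*6, 3*4, 4*3, 5*2, 6*1) = 12
prod[8] = max(1*12, 2*9, 3*6, …, 6*2, 7*1) = 18
prod[9] = max(1*18, 2*12, 3*9, …, 7*2, 8*1) = 27
prod[10] = max(1*27, 2*18, 3*12, …, 8*2, 9*1) = 36
prod[11] = max(1*36, 2*27, 3*18, …, 9*2, 10*1) = 54
prod[12] = max(1*54, 2*36, 3*27, …, 10*2, 11*1) = 81
prod[13] = max(1*81, 2*54, 3*36, …, 11*2, 12*1) = 108
One optimal split: 3 + 3 + 3 + 2 + 2; product 3*3*3*2*2 = 108.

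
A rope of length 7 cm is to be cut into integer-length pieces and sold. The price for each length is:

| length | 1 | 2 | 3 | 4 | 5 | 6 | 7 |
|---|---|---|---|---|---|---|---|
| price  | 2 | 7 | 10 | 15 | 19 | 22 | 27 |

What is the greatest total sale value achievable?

27

Build best[k] bottom-up: best[k] = max over allowed piece i of (p[i] + best[k−i]).
best[1] = 2
best[2] = max(2+2, 7+0) = 7
best[3] = max(2+7, 7+2, 10+0) = 10
best[4] = max(2+10, 7+7, 10+2, 15+0) = 15
best[5] = max(2+15, 7+10, 10+7, 15+2, 19+0) = 19
best[6] = max(2+19, 7+15, 10+10, 15+7, 19+2, 22+0) = 22
best[7] = max(2+22, 7+19, 10+15, …, 22+2, 27+0) = 27
Best is to sell the whole 7-cm piece uncut for $27.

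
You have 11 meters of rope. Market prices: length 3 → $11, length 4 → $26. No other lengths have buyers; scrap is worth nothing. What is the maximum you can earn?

63

Consider every possible first cut. f[k] is the best of p[i]+f[k−i] over all sellable i≤k.
f[1] = 0
f[2] = 0
f[3] = 11
f[4] = 26
f[5] = 26
f[6] = 26
f[7] = 37  (first piece 3, then f[4]=26)
f[8] = 52  (first piece 4, then f[4]=26)
f[9] = 52
f[10] = 52
f[11] = 63  (first piece 3, then f[8]=52)
One optimal cutting: 4 + 4 + 3 → $63.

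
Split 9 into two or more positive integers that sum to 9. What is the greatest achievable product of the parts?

27

Define m[k] = max over 1≤i<k of i · max(k−i, m[k−i]); the inner max lets the remainder stay uncut if that's better.
m[2] = 1*max(1,0) = 1*1 = 1
m[3] = 1*max(2,1) = 1*2 = 2
m[4] = 2*max(2,1) = 2*2 = 4
m[5] = 2*max(3,2) = 2*3 = 6
m[6] = 3*max(3,2) = 3*3 = 9
m[7] = 2*max(5,6) = 2*6 = 12
m[8] = 2*max(6,9) = 2*9 = 18
m[9] = 3*max(6,9) = 3*9 = 27
One optimal split: 3 + 3 + 3; product 3*3*3 = 27.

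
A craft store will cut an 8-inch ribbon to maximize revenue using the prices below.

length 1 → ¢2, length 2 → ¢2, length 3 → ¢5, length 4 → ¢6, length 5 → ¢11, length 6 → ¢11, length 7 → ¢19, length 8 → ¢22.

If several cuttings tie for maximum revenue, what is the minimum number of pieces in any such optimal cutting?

Build r[k] bottom-up: r[k] = max over allowed piece i of (p[i] + r[k−i]).
r[1] = 2
r[2] = 4  (first piece 1, then r[1]=2)
r[3] = 6  (first piece 1, then r[2]=4)
r[4] = 8  (first piece 1, then r[3]=6)
r[5] = 11
r[6] = 13  (first piece 1, then r[5]=11)
r[7] = 19
r[8] = 22
Maximum revenue is ¢22.
Now minimize piece count subject to staying optimal: for each k, pieces[k] = 1 + min over i with p[i]+r[k−i]=r[k] of pieces[k−i].
pieces[5] = 1
pieces[6] = 2
pieces[7] = 1
pieces[8] = 1

1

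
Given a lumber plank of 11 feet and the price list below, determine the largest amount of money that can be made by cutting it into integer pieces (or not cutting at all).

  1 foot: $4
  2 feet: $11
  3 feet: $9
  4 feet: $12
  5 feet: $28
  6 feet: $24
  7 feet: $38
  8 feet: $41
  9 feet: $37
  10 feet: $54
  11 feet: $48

61

Consider every possible first cut. v[k] is the best of p[i]+v[k−i] over all sellable i≤k.
v[1] = 4
v[2] = max(4+4, 11+0) = 11
v[3] = max(4+11, 11+4, 9+0) = 15
v[4] = max(4+15, 11+11, 9+4, 12+0) = 22
v[5] = max(4+22, 11+15, 9+11, 12+4, 28+0) = 28
v[6] = max(4+28, 11+22, 9+15, 12+11, 28+4, 24+0) = 33
v[7] = max(4+33, 11+28, 9+22, …, 24+4, 38+0) = 39
v[8] = max(4+39, 11+33, 9+28, …, 38+4, 41+0) = 44
v[9] = max(4+44, 11+39, 9+33, …, 41+4, 37+0) = 50
v[10] = max(4+50, 11+44, 9+39, …, 37+4, 54+0) = 56
v[11] = max(4+56, 11+50, 9+44, …, 54+4, 48+0) = 61
One optimal cutting: 5 + 2 + 2 + 2 → $28 + $11 + $11 + $11 = $61.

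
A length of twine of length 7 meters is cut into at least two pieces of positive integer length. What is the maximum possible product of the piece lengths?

Define g[k] = max over 1≤i<k of i · max(k−i, g[k−i]); the inner max lets the remainder stay uncut if that's better.
g[2] = 1×max(1,0) = 1×1 = 1
g[3] = max(1×2, 2×1) = 2
g[4] = max(1×3, 2×2, 3×1) = 4
g[5] = max(1×4, 2×3, 3×2, 4×1) = 6
g[6] = max(1×6, 2×4, 3×3, 4×2, 5×1) = 9
g[7] = max(1×9, 2×6, 3×4, 4×3, 5×2, 6×1) = 12
One optimal split: 3 + 2 + 2; product 3×2×2 = 12.

12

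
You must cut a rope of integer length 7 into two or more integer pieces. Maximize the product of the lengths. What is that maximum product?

Fill prod[k] for k=2..7: at each k try every first piece i and multiply by the better of (k−i) uncut or prod[k−i].
prod[2] = 1*max(1,0) = 1*1 = 1
prod[3] = max(1*2, 2*1) = 2
prod[4] = max(1*3, 2*2, 3*1) = 4
prod[5] = max(1*4, 2*3, 3*2, 4*1) = 6
prod[6] = max(1*6, 2*4, 3*3, 4*2, 5*1) = 9
prod[7] = max(1*9, 2*6, 3*4, 4*3, 5*2, 6*1) = 12
One optimal split: 3 + 2 + 2; product 3*2*2 = 12.

12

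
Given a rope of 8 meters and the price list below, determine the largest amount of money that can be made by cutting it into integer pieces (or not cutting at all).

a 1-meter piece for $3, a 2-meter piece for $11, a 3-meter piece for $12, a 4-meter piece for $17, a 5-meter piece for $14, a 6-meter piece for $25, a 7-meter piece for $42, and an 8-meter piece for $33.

Consider every possible first cut. R[k] is the best of p[i]+R[k−i] over all sellable i≤k.
R[1] = 3
R[2] = 11
R[3] = 14  (first piece 1, then R[2]=11)
R[4] = 22  (first piece 2, then R[2]=11)
R[5] = 25  (first piece 1, then R[4]=22)
R[6] = 33  (first piece 2, then R[4]=22)
R[7] = 42
R[8] = 45  (first piece 1, then R[7]=42)
One optimal cutting: 7 + 1 → $42 + $3 = $45.

45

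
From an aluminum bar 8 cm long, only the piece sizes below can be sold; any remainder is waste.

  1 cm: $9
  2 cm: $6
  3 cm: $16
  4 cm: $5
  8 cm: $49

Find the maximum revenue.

72

Consider every possible first cut. best[k] is the best of p[i]+best[k−i] over all sellable i≤k.
best[1] = 9
best[2] = 18  (first piece 1, then best[1]=9)
best[3] = 27  (first piece 1, then best[2]=18)
best[4] = 36  (first piece 1, then best[3]=27)
best[5] = 45  (first piece 1, then best[4]=36)
best[6] = 54  (first piece 1, then best[5]=45)
best[7] = 63  (first piece 1, then best[6]=54)
best[8] = 72  (first piece 1, then best[7]=63)
One optimal cutting: 1 + 1 + 1 + 1 + 1 + 1 + 1 + 1 → $72.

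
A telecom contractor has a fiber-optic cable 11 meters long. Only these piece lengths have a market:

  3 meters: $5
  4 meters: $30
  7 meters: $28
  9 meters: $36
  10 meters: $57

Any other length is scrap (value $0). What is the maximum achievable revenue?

65

Consider every possible first cut. f[k] is the best of p[i]+f[k−i] over all sellable i≤k.
f[1] = 0
f[2] = 0
f[3] = 5
f[4] = max(5+0, 30+0) = 30
f[5] = max(5+0, 30+0) = 30
f[6] = max(5+5, 30+0) = 30
f[7] = max(5+30, 30+5, 28+0) = 35
f[8] = max(5+30, 30+30, 28+0) = 60
f[9] = max(5+30, 30+30, 28+0, 36+0) = 60
f[10] = max(5+35, 30+30, 28+5, 36+0, 57+0) = 60
f[11] = max(5+60, 30+35, 28+30, 36+0, 57+0) = 65
One optimal cutting: 4 + 4 + 3 → $65.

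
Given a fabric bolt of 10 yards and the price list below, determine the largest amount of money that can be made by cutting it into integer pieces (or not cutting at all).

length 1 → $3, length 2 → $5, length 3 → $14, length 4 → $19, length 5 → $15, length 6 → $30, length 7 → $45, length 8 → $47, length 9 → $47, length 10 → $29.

59

Consider every possible first cut. best[k] is the best of p[i]+best[k−i] over all sellable i≤k.
best[1] = 3
best[2] = max(3+3, 5+0) = 6
best[3] = max(3+6, 5+3, 14+0) = 14
best[4] = max(3+14, 5+6, 14+3, 19+0) = 19
best[5] = max(3+19, 5+14, 14+6, 19+3, 15+0) = 22
best[6] = max(3+22, 5+19, 14+14, 19+6, 15+3, 30+0) = 30
best[7] = max(3+30, 5+22, 14+19, …, 30+3, 45+0) = 45
best[8] = max(3+45, 5+30, 14+22, …, 45+3, 47+0) = 48
best[9] = max(3+48, 5+45, 14+30, …, 47+3, 47+0) = 51
best[10] = max(3+51, 5+48, 14+45, …, 47+3, 29+0) = 59
One optimal cutting: 7 + 3 → $45 + $14 = $59.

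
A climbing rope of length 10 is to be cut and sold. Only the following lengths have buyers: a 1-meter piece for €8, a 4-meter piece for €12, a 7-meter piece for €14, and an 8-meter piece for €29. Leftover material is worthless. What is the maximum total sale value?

Build r[k] bottom-up: r[k] = max over allowed piece i of (p[i] + r[k−i]).
r[1] = 8
r[2] = 16  (first piece 1, then r[1]=8)
r[3] = 24  (first piece 1, then r[2]=16)
r[4] = max(8+24, 12+0) = 32
r[5] = max(8+32, 12+8) = 40
r[6] = max(8+40, 12+16) = 48
r[7] = max(8+48, 12+24, 14+0) = 56
r[8] = max(8+56, 12+32, 14+8, 29+0) = 64
r[9] = max(8+64, 12+40, 14+16, 29+8) = 72
r[10] = max(8+72, 12+48, 14+24, 29+16) = 80
One optimal cutting: 1 + 1 + 1 + 1 + 1 + 1 + 1 + 1 + 1 + 1 → €80.

80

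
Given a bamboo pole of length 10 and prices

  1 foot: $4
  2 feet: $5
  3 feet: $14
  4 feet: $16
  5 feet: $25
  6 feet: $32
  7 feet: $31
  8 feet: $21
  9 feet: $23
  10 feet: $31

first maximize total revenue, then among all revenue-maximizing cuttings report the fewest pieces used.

2

Build r[k] bottom-up: r[k] = max over allowed piece i of (p[i] + r[k−i]).
r[1] = 4
r[2] = max(4+4, 5+0) = 8
r[3] = max(4+8, 5+4, 14+0) = 14
r[4] = max(4+14, 5+8, 14+4, 16+0) = 18
r[5] = max(4+18, 5+14, 14+8, 16+4, 25+0) = 25
r[6] = max(4+25, 5+18, 14+14, 16+8, 25+4, 32+0) = 32
r[7] = max(4+32, 5+25, 14+18, …, 32+4, 31+0) = 36
r[8] = max(4+36, 5+32, 14+25, …, 31+4, 21+0) = 40
r[9] = max(4+40, 5+36, 14+32, …, 21+4, 23+0) = 46
r[10] = max(4+46, 5+40, 14+36, …, 23+4, 31+0) = 50
Maximum revenue is $50.
Now minimize piece count subject to staying optimal: for each k, pieces[k] = 1 + min over i with p[i]+r[k−i]=r[k] of pieces[k−i].
pieces[7] = 2
pieces[8] = 3
pieces[9] = 2
pieces[10] = 2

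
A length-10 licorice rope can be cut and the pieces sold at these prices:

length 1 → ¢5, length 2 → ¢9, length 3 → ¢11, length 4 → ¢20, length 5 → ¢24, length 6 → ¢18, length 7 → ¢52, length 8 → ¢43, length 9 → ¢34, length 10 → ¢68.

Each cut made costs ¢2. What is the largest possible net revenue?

68

Build v[k] bottom-up: v[k] = max over allowed piece i of (p[i] + v[k−i]) − 2 per cut.
v[1] = 5
v[2] = 9
v[3] = 12  (first piece 1, then v[2]=9)
v[4] = 20
v[5] = 24
v[6] = 27  (first piece 1, then v[5]=24)
v[7] = 52
v[8] = 55  (first piece 1, then v[7]=52)
v[9] = 59  (first piece 2, then v[7]=52)
v[10] = 68
Best is to make no cuts and sell whole for ¢68.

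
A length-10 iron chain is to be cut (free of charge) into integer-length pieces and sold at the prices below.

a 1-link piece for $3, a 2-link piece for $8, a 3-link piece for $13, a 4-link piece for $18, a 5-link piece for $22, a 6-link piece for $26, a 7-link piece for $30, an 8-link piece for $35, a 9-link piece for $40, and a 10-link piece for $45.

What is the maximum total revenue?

45

Consider every possible first cut. R[k] is the best of p[i]+R[k−i] over all sellable i≤k.
R[1] = 3
R[2] = 8
R[3] = 13
R[4] = 18
R[5] = 22
R[6] = 26  (first piece 2, then R[4]=18)
R[7] = 31  (first piece 3, then R[4]=18)
R[8] = 36  (first piece 4, then R[4]=18)
R[9] = 40  (first piece 4, then R[5]=22)
R[10] = 45
Best is to sell the whole 10-link piece uncut for $45.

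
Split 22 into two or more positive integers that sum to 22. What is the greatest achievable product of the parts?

Let P[k] be the best product for length k (with at least one cut). For each first piece i, the rest contributes max(k−i, P[k−i]).
Small cases: P[2]=1, P[3]=2, P[4]=4, P[5]=6, P[6]=9, P[7]=12, P[8]=18, P[9]=27, P[10]=36, P[11]=54, P[12]=81, P[13]=108, P[14]=162, P[15]=243.
P[16] = max(1·243, 2·162, 3·108, …, 14·2, 15·1) = 324
P[17] = max(1·324, 2·243, 3·162, …, 15·2, 16·1) = 486
P[18] = max(1·486, 2·324, 3·243, …, 16·2, 17·1) = 729
P[19] = max(1·729, 2·486, 3·324, …, 17·2, 18·1) = 972
P[20] = max(1·972, 2·729, 3·486, …, 18·2, 19·1) = 1458
P[21] = max(1·1458, 2·972, 3·729, …, 19·2, 20·1) = 2187
P[22] = max(1·2187, 2·1458, 3·972, …, 20·2, 21·1) = 2916
One optimal split: 3 + 3 + 3 + 3 + 3 + 3 + 2 + 2; product 3·3·3·3·3·3·2·2 = 2916.

2916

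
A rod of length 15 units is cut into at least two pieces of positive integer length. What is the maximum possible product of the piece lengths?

Let prod[k] be the best product for length k (with at least one cut). For each first piece i, the rest contributes max(k−i, prod[k−i]).
prod[2] = 1·max(1,0) = 1·1 = 1
prod[3] = max(1·2, 2·1) = 2
prod[4] = max(1·3, 2·2, 3·1) = 4
prod[5] = max(1·4, 2·3, 3·2, 4·1) = 6
prod[6] = max(1·6, 2·4, 3·3, 4·2, 5·1) = 9
prod[7] = max(1·9, 2·6, 3·4, 4·3, 5·2, 6·1) = 12
prod[8] = max(1·12, 2·9, 3·6, …, 6·2, 7·1) = 18
prod[9] = max(1·18, 2·12, 3·9, …, 7·2, 8·1) = 27
prod[10] = max(1·27, 2·18, 3·12, …, 8·2, 9·1) = 36
prod[11] = max(1·36, 2·27, 3·18, …, 9·2, 10·1) = 54
prod[12] = max(1·54, 2·36, 3·27, …, 10·2, 11·1) = 81
prod[13] = max(1·81, 2·54, 3·36, …, 11·2, 12·1) = 108
prod[14] = max(1·108, 2·81, 3·54, …, 12·2, 13·1) = 162
prod[15] = max(1·162, 2·108, 3·81, …, 13·2, 14·1) = 243
One optimal split: 3 + 3 + 3 + 3 + 3; product 3·3·3·3·3 = 243.

243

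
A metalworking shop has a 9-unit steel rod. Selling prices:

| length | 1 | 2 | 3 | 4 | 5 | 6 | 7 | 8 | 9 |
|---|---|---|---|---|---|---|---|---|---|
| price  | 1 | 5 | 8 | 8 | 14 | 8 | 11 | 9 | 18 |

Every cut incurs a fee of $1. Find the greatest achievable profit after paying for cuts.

22

Build net[k] bottom-up: net[k] = max over allowed piece i of (p[i] + net[k−i]) − 1 per cut.
net[1] = 1
net[2] = max(1+1-1, 5+0) = 5
net[3] = max(1+5-1, 5+1-1, 8+0) = 8
net[4] = max(1+8-1, 5+5-1, 8+1-1, 8+0) = 9
net[5] = max(1+9-1, 5+8-1, 8+5-1, 8+1-1, 14+0) = 14
net[6] = max(1+14-1, 5+9-1, 8+8-1, 8+5-1, 14+1-1, 8+0) = 15
net[7] = max(1+15-1, 5+14-1, 8+9-1, …, 8+1-1, 11+0) = 18
net[8] = max(1+18-1, 5+15-1, 8+14-1, …, 11+1-1, 9+0) = 21
net[9] = max(1+21-1, 5+18-1, 8+15-1, …, 9+1-1, 18+0) = 22
One optimal plan: pieces 5 + 2 + 2 (2 cuts) → $24 − $2 = $22.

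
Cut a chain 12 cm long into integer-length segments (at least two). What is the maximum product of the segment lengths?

Define g[k] = max over 1≤i<k of i · max(k−i, g[k−i]); the inner max lets the remainder stay uncut if that's better.
g[2] = 1*max(1,0) = 1*1 = 1
g[3] = 1*max(2,1) = 1*2 = 2
g[4] = 2*max(2,1) = 2*2 = 4
g[5] = 2*max(3,2) = 2*3 = 6
g[6] = 3*max(3,2) = 3*3 = 9
g[7] = 2*max(5,6) = 2*6 = 12
g[8] = 2*max(6,9) = 2*9 = 18
g[9] = 3*max(6,9) = 3*9 = 27
g[10] = 2*max(8,18) = 2*18 = 36
g[11] = 2*max(9,27) = 2*27 = 54
g[12] = 3*max(9,27) = 3*27 = 81
One optimal split: 3 + 3 + 3 + 3; product 3*3*3*3 = 81.

81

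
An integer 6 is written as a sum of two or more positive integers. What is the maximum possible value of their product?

9

Define f[k] = max over 1≤i<k of i · max(k−i, f[k−i]); the inner max lets the remainder stay uncut if that's better.
f[2] = 1×max(1,0) = 1×1 = 1
f[3] = 1×max(2,1) = 1×2 = 2
f[4] = 2×max(2,1) = 2×2 = 4
f[5] = 2×max(3,2) = 2×3 = 6
f[6] = 3×max(3,2) = 3×3 = 9
One optimal split: 3 + 3; product 3×3 = 9.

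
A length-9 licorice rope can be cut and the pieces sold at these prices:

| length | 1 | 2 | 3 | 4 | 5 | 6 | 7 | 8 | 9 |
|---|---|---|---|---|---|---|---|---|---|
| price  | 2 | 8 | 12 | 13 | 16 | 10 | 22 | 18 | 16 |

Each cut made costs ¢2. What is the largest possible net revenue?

Consider every possible first cut. r[k] is the best of p[i]+r[k−i] over all sellable i≤k, charging 2 whenever i<k.
r[1] = 2
r[2] = max(2+2-2, 8+0) = 8
r[3] = max(2+8-2, 8+2-2, 12+0) = 12
r[4] = max(2+12-2, 8+8-2, 12+2-2, 13+0) = 14
r[5] = max(2+14-2, 8+12-2, 12+8-2, 13+2-2, 16+0) = 18
r[6] = max(2+18-2, 8+14-2, 12+12-2, 13+8-2, 16+2-2, 10+0) = 22
r[7] = max(2+22-2, 8+18-2, 12+14-2, …, 10+2-2, 22+0) = 24
r[8] = max(2+24-2, 8+22-2, 12+18-2, …, 22+2-2, 18+0) = 28
r[9] = max(2+28-2, 8+24-2, 12+22-2, …, 18+2-2, 16+0) = 32
One optimal plan: pieces 3 + 3 + 3 (2 cuts) → ¢36 − ¢4 = ¢32.

32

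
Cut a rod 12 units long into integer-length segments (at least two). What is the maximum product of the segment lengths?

81

Let prod[k] be the best product for length k (with at least one cut). For each first piece i, the rest contributes max(k−i, prod[k−i]).
prod[2] = 1·max(1,0) = 1·1 = 1
prod[3] = 1·max(2,1) = 1·2 = 2
prod[4] = 2·max(2,1) = 2·2 = 4
prod[5] = 2·max(3,2) = 2·3 = 6
prod[6] = 3·max(3,2) = 3·3 = 9
prod[7] = 2·max(5,6) = 2·6 = 12
prod[8] = 2·max(6,9) = 2·9 = 18
prod[9] = 3·max(6,9) = 3·9 = 27
prod[10] = 2·max(8,18) = 2·18 = 36
prod[11] = 2·max(9,27) = 2·27 = 54
prod[12] = 3·max(9,27) = 3·27 = 81
One optimal split: 3 + 3 + 3 + 3; product 3·3·3·3 = 81.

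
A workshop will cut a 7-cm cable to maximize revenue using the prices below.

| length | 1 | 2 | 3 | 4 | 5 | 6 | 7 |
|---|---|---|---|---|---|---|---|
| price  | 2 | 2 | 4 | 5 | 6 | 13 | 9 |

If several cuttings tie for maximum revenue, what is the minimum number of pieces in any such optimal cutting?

Build r[k] bottom-up: r[k] = max over allowed piece i of (p[i] + r[k−i]).
r[1] = 2
r[2] = max(2+2, 2+0) = 4
r[3] = max(2+4, 2+2, 4+0) = 6
r[4] = max(2+6, 2+4, 4+2, 5+0) = 8
r[5] = max(2+8, 2+6, 4+4, 5+2, 6+0) = 10
r[6] = max(2+10, 2+8, 4+6, 5+4, 6+2, 13+0) = 13
r[7] = max(2+13, 2+10, 4+8, …, 13+2, 9+0) = 15
Maximum revenue is 15.
Now minimize piece count subject to staying optimal: for each k, pieces[k] = 1 + min over i with p[i]+r[k−i]=r[k] of pieces[k−i].
pieces[4] = 4
pieces[5] = 5
pieces[6] = 1
pieces[7] = 2

2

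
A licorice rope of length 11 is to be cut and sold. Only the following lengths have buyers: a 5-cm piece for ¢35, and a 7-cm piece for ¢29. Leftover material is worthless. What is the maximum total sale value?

70

Let best[k] be the best obtainable value from length k. For each k, try every first piece i and keep the best of price[i] + best[k−i].
best[1] = 0
best[2] = 0
best[3] = 0
best[4] = 0
best[5] = 35
best[6] = 35
best[7] = 35
best[8] = 35
best[9] = 35
best[10] = 70  (first piece 5, then best[5]=35)
best[11] = 70
One optimal cutting: pieces 5 + 5 with 1 cm of scrap → ¢70.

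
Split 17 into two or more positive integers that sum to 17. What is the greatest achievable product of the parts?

Define m[k] = max over 1≤i<k of i · max(k−i, m[k−i]); the inner max lets the remainder stay uncut if that's better.
Small cases: m[2]=1, m[3]=2, m[4]=4, m[5]=6, m[6]=9, m[7]=12, m[8]=18, m[9]=27, m[10]=36.
m[11] = 2×max(9,27) = 2×27 = 54
m[12] = 3×max(9,27) = 3×27 = 81
m[13] = 2×max(11,54) = 2×54 = 108
m[14] = 2×max(12,81) = 2×81 = 162
m[15] = 3×max(12,81) = 3×81 = 243
m[16] = 2×max(14,162) = 2×162 = 324
m[17] = 2×max(15,243) = 2×243 = 486
One optimal split: 3 + 3 + 3 + 3 + 3 + 2; product 3×3×3×3×3×2 = 486.

486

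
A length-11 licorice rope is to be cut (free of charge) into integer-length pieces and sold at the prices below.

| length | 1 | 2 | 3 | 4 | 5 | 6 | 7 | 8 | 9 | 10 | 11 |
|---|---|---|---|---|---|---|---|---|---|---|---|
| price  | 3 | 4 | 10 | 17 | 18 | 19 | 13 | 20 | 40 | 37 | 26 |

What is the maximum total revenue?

Build R[k] bottom-up: R[k] = max over allowed piece i of (p[i] + R[k−i]).
R[1] = 3
R[2] = max(3+3, 4+0) = 6
R[3] = max(3+6, 4+3, 10+0) = 10
R[4] = max(3+10, 4+6, 10+3, 17+0) = 17
R[5] = max(3+17, 4+10, 10+6, 17+3, 18+0) = 20
R[6] = max(3+20, 4+17, 10+10, 17+6, 18+3, 19+0) = 23
R[7] = max(3+23, 4+20, 10+17, …, 19+3, 13+0) = 27
R[8] = max(3+27, 4+23, 10+20, …, 13+3, 20+0) = 34
R[9] = max(3+34, 4+27, 10+23, …, 20+3, 40+0) = 40
R[10] = max(3+40, 4+34, 10+27, …, 40+3, 37+0) = 43
R[11] = max(3+43, 4+40, 10+34, …, 37+3, 26+0) = 46
One optimal cutting: 9 + 1 + 1 → ¢40 + ¢3 + ¢3 = ¢46.

46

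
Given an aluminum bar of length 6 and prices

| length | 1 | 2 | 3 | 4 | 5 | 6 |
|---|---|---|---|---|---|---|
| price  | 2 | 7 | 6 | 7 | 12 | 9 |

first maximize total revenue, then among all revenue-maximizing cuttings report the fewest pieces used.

3

Let r[k] be the best obtainable value from length k. For each k, try every first piece i and keep the best of price[i] + r[k−i].
r[1] = 2
r[2] = 7
r[3] = 9  (first piece 1, then r[2]=7)
r[4] = 14  (first piece 2, then r[2]=7)
r[5] = 16  (first piece 1, then r[4]=14)
r[6] = 21  (first piece 2, then r[4]=14)
Maximum revenue is $21.
Now minimize piece count subject to staying optimal: for each k, pieces[k] = 1 + min over i with p[i]+r[k−i]=r[k] of pieces[k−i].
pieces[3] = 2
pieces[4] = 2
pieces[5] = 3
pieces[6] = 3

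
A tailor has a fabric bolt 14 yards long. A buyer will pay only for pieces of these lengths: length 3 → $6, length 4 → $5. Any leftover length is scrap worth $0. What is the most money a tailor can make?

Build best[k] bottom-up: best[k] = max over allowed piece i of (p[i] + best[k−i]).
best[1] = 0
best[2] = 0
best[3] = 6
best[4] = max(6+0, 5+0) = 6
best[5] = max(6+0, 5+0) = 6
best[6] = max(6+6, 5+0) = 12
best[7] = max(6+6, 5+6) = 12
best[8] = max(6+6, 5+6) = 12
best[9] = max(6+12, 5+6) = 18
best[10] = max(6+12, 5+12) = 18
best[11] = max(6+12, 5+12) = 18
best[12] = max(6+18, 5+12) = 24
best[13] = max(6+18, 5+18) = 24
best[14] = max(6+18, 5+18) = 24
One optimal cutting: pieces 3 + 3 + 3 + 3 with 2 yards of scrap → $24.

24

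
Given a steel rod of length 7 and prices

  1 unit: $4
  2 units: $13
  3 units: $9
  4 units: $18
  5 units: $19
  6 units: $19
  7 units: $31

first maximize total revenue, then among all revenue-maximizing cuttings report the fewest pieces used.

Consider every possible first cut. r[k] is the best of p[i]+r[k−i] over all sellable i≤k.
r[1] = 4
r[2] = max(4+4, 13+0) = 13
r[3] = max(4+13, 13+4, 9+0) = 17
r[4] = max(4+17, 13+13, 9+4, 18+0) = 26
r[5] = max(4+26, 13+17, 9+13, 18+4, 19+0) = 30
r[6] = max(4+30, 13+26, 9+17, 18+13, 19+4, 19+0) = 39
r[7] = max(4+39, 13+30, 9+26, …, 19+4, 31+0) = 43
Maximum revenue is $43.
Now minimize piece count subject to staying optimal: for each k, pieces[k] = 1 + min over i with p[i]+r[k−i]=r[k] of pieces[k−i].
pieces[4] = 2
pieces[5] = 3
pieces[6] = 3
pieces[7] = 4

4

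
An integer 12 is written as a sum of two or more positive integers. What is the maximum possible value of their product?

81

Let m[k] be the best product for length k (with at least one cut). For each first piece i, the rest contributes max(k−i, m[k−i]).
m[2] = 1·max(1,0) = 1·1 = 1
m[3] = 1·max(2,1) = 1·2 = 2
m[4] = 2·max(2,1) = 2·2 = 4
m[5] = 2·max(3,2) = 2·3 = 6
m[6] = 3·max(3,2) = 3·3 = 9
m[7] = 2·max(5,6) = 2·6 = 12
m[8] = 2·max(6,9) = 2·9 = 18
m[9] = 3·max(6,9) = 3·9 = 27
m[10] = 2·max(8,18) = 2·18 = 36
m[11] = 2·max(9,27) = 2·27 = 54
m[12] = 3·max(9,27) = 3·27 = 81
One optimal split: 3 + 3 + 3 + 3; product 3·3·3·3 = 81.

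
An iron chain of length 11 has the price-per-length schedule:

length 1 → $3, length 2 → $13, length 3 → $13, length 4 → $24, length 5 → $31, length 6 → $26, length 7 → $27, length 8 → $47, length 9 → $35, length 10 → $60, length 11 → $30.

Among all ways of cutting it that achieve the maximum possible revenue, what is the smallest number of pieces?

4

Consider every possible first cut. r[k] is the best of p[i]+r[k−i] over all sellable i≤k.
r[1] = 3
r[2] = max(3+3, 13+0) = 13
r[3] = max(3+13, 13+3, 13+0) = 16
r[4] = max(3+16, 13+13, 13+3, 24+0) = 26
r[5] = max(3+26, 13+16, 13+13, 24+3, 31+0) = 31
r[6] = max(3+31, 13+26, 13+16, 24+13, 31+3, 26+0) = 39
r[7] = max(3+39, 13+31, 13+26, …, 26+3, 27+0) = 44
r[8] = max(3+44, 13+39, 13+31, …, 27+3, 47+0) = 52
r[9] = max(3+52, 13+44, 13+39, …, 47+3, 35+0) = 57
r[10] = max(3+57, 13+52, 13+44, …, 35+3, 60+0) = 65
r[11] = max(3+65, 13+57, 13+52, …, 60+3, 30+0) = 70
Maximum revenue is $70.
Now minimize piece count subject to staying optimal: for each k, pieces[k] = 1 + min over i with p[i]+r[k−i]=r[k] of pieces[k−i].
pieces[8] = 4
pieces[9] = 3
pieces[10] = 5
pieces[11] = 4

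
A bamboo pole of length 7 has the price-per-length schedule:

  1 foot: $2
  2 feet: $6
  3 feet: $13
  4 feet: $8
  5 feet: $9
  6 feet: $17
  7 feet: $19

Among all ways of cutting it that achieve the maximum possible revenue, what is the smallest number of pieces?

Build r[k] bottom-up: r[k] = max over allowed piece i of (p[i] + r[k−i]).
r[1] = 2
r[2] = max(2+2, 6+0) = 6
r[3] = max(2+6, 6+2, 13+0) = 13
r[4] = max(2+13, 6+6, 13+2, 8+0) = 15
r[5] = max(2+15, 6+13, 13+6, 8+2, 9+0) = 19
r[6] = max(2+19, 6+15, 13+13, 8+6, 9+2, 17+0) = 26
r[7] = max(2+26, 6+19, 13+15, …, 17+2, 19+0) = 28
Maximum revenue is $28.
Now minimize piece count subject to staying optimal: for each k, pieces[k] = 1 + min over i with p[i]+r[k−i]=r[k] of pieces[k−i].
pieces[4] = 2
pieces[5] = 2
pieces[6] = 2
pieces[7] = 3

3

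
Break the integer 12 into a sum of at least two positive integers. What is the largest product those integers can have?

Fill prod[k] for k=2..12: at each k try every first piece i and multiply by the better of (k−i) uncut or prod[k−i].
Small cases: prod[2]=1, prod[3]=2, prod[4]=4, prod[5]=6.
prod[6] = max(1×6, 2×4, 3×3, 4×2, 5×1) = 9
prod[7] = max(1×9, 2×6, 3×4, 4×3, 5×2, 6×1) = 12
prod[8] = max(1×12, 2×9, 3×6, …, 6×2, 7×1) = 18
prod[9] = max(1×18, 2×12, 3×9, …, 7×2, 8×1) = 27
prod[10] = max(1×27, 2×18, 3×12, …, 8×2, 9×1) = 36
prod[11] = max(1×36, 2×27, 3×18, …, 9×2, 10×1) = 54
prod[12] = max(1×54, 2×36, 3×27, …, 10×2, 11×1) = 81
One optimal split: 3 + 3 + 3 + 3; product 3×3×3×3 = 81.

81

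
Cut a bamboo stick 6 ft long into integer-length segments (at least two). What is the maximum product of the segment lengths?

Let m[k] be the best product for length k (with at least one cut). For each first piece i, the rest contributes max(k−i, m[k−i]).
m[2] = 1×max(1,0) = 1×1 = 1
m[3] = 1×max(2,1) = 1×2 = 2
m[4] = 2×max(2,1) = 2×2 = 4
m[5] = 2×max(3,2) = 2×3 = 6
m[6] = 3×max(3,2) = 3×3 = 9
One optimal split: 3 + 3; product 3×3 = 9.

9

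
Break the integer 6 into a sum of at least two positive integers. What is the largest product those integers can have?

9

Let P[k] be the best product for length k (with at least one cut). For each first piece i, the rest contributes max(k−i, P[k−i]).
P[2] = 1*max(1,0) = 1*1 = 1
P[3] = max(1*2, 2*1) = 2
P[4] = max(1*3, 2*2, 3*1) = 4
P[5] = max(1*4, 2*3, 3*2, 4*1) = 6
P[6] = max(1*6, 2*4, 3*3, 4*2, 5*1) = 9
One optimal split: 3 + 3; product 3*3 = 9.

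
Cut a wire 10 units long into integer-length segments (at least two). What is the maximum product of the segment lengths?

36

Define f[k] = max over 1≤i<k of i · max(k−i, f[k−i]); the inner max lets the remainder stay uncut if that's better.
Small cases: f[2]=1.
f[3] = 1·max(2,1) = 1·2 = 2
f[4] = 2·max(2,1) = 2·2 = 4
f[5] = 2·max(3,2) = 2·3 = 6
f[6] = 3·max(3,2) = 3·3 = 9
f[7] = 2·max(5,6) = 2·6 = 12
f[8] = 2·max(6,9) = 2·9 = 18
f[9] = 3·max(6,9) = 3·9 = 27
f[10] = 2·max(8,18) = 2·18 = 36
One optimal split: 3 + 3 + 2 + 2; product 3·3·2·2 = 36.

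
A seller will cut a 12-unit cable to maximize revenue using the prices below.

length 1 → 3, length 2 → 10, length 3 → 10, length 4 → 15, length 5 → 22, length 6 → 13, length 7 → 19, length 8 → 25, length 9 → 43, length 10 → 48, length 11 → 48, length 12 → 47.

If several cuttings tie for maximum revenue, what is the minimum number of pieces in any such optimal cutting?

6

Build r[k] bottom-up: r[k] = max over allowed piece i of (p[i] + r[k−i]).
r[1] = 3
r[2] = 10
r[3] = 13  (first piece 1, then r[2]=10)
r[4] = 20  (first piece 2, then r[2]=10)
r[5] = 23  (first piece 1, then r[4]=20)
r[6] = 30  (first piece 2, then r[4]=20)
r[7] = 33  (first piece 1, then r[6]=30)
r[8] = 40  (first piece 2, then r[6]=30)
r[9] = 43  (first piece 1, then r[8]=40)
r[10] = 50  (first piece 2, then r[8]=40)
r[11] = 53  (first piece 1, then r[10]=50)
r[12] = 60  (first piece 2, then r[10]=50)
Maximum revenue is 60.
Now minimize piece count subject to staying optimal: for each k, pieces[k] = 1 + min over i with p[i]+r[k−i]=r[k] of pieces[k−i].
pieces[9] = 1
pieces[10] = 5
pieces[11] = 2
pieces[12] = 6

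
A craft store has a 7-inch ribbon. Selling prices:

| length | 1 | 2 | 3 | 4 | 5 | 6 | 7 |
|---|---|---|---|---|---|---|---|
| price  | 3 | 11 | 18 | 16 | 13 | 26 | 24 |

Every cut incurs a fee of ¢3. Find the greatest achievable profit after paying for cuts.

Build net[k] bottom-up: net[k] = max over allowed piece i of (p[i] + net[k−i]) − 3 per cut.
net[1] = 3
net[2] = 11
net[3] = 18
net[4] = 19  (first piece 2, then net[2]=11)
net[5] = 26  (first piece 2, then net[3]=18)
net[6] = 33  (first piece 3, then net[3]=18)
net[7] = 34  (first piece 2, then net[5]=26)
One optimal plan: pieces 3 + 2 + 2 (2 cuts) → ¢40 − ¢6 = ¢34.

34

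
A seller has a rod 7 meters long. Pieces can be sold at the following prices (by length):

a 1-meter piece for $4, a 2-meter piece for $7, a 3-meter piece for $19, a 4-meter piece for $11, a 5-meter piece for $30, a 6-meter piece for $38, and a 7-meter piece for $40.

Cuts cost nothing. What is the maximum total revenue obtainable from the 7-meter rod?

42

Build best[k] bottom-up: best[k] = max over allowed piece i of (p[i] + best[k−i]).
best[1] = 4
best[2] = 8  (first piece 1, then best[1]=4)
best[3] = 19
best[4] = 23  (first piece 1, then best[3]=19)
best[5] = 30
best[6] = 38  (first piece 3, then best[3]=19)
best[7] = 42  (first piece 1, then best[6]=38)
One optimal cutting: 3 + 3 + 1 → $19 + $19 + $4 = $42.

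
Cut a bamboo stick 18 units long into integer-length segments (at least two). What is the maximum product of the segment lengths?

Let P[k] be the best product for length k (with at least one cut). For each first piece i, the rest contributes max(k−i, P[k−i]).
P[2] = 1*max(1,0) = 1*1 = 1
P[3] = max(1*2, 2*1) = 2
P[4] = max(1*3, 2*2, 3*1) = 4
P[5] = max(1*4, 2*3, 3*2, 4*1) = 6
P[6] = max(1*6, 2*4, 3*3, 4*2, 5*1) = 9
P[7] = max(1*9, 2*6, 3*4, 4*3, 5*2, 6*1) = 12
P[8] = max(1*12, 2*9, 3*6, …, 6*2, 7*1) = 18
P[9] = max(1*18, 2*12, 3*9, …, 7*2, 8*1) = 27
P[10] = max(1*27, 2*18, 3*12, …, 8*2, 9*1) = 36
P[11] = max(1*36, 2*27, 3*18, …, 9*2, 10*1) = 54
P[12] = max(1*54, 2*36, 3*27, …, 10*2, 11*1) = 81
P[13] = max(1*81, 2*54, 3*36, …, 11*2, 12*1) = 108
P[14] = max(1*108, 2*81, 3*54, …, 12*2, 13*1) = 162
P[15] = max(1*162, 2*108, 3*81, …, 13*2, 14*1) = 243
P[16] = max(1*243, 2*162, 3*108, …, 14*2, 15*1) = 324
P[17] = max(1*324, 2*243, 3*162, …, 15*2, 16*1) = 486
P[18] = max(1*486, 2*324, 3*243, …, 16*2, 17*1) = 729
One optimal split: 3 + 3 + 3 + 3 + 3 + 3; product 3*3*3*3*3*3 = 729.

729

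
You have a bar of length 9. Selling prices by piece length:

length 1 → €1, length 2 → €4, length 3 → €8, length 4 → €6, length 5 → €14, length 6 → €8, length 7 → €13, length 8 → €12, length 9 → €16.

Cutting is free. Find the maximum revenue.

Consider every possible first cut. r[k] is the best of p[i]+r[k−i] over all sellable i≤k.
r[1] = 1
r[2] = max(1+1, 4+0) = 4
r[3] = max(1+4, 4+1, 8+0) = 8
r[4] = max(1+8, 4+4, 8+1, 6+0) = 9
r[5] = max(1+9, 4+8, 8+4, 6+1, 14+0) = 14
r[6] = max(1+14, 4+9, 8+8, 6+4, 14+1, 8+0) = 16
r[7] = max(1+16, 4+14, 8+9, …, 8+1, 13+0) = 18
r[8] = max(1+18, 4+16, 8+14, …, 13+1, 12+0) = 22
r[9] = max(1+22, 4+18, 8+16, …, 12+1, 16+0) = 24
One optimal cutting: 3 + 3 + 3 → €8 + €8 + €8 = €24.

24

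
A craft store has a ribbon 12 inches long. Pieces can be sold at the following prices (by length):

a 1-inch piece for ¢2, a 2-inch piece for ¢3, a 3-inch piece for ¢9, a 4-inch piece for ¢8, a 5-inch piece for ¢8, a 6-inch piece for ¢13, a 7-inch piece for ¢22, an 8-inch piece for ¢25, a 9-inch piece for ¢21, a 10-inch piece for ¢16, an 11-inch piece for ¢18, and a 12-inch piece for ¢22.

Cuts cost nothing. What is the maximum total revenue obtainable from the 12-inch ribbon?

36

Let r[k] be the best obtainable value from length k. For each k, try every first piece i and keep the best of price[i] + r[k−i].
r[1] = 2
r[2] = max(2+2, 3+0) = 4
r[3] = max(2+4, 3+2, 9+0) = 9
r[4] = max(2+9, 3+4, 9+2, 8+0) = 11
r[5] = max(2+11, 3+9, 9+4, 8+2, 8+0) = 13
r[6] = max(2+13, 3+11, 9+9, 8+4, 8+2, 13+0) = 18
r[7] = max(2+18, 3+13, 9+11, …, 13+2, 22+0) = 22
r[8] = max(2+22, 3+18, 9+13, …, 22+2, 25+0) = 25
r[9] = max(2+25, 3+22, 9+18, …, 25+2, 21+0) = 27
r[10] = max(2+27, 3+25, 9+22, …, 21+2, 16+0) = 31
r[11] = max(2+31, 3+27, 9+25, …, 16+2, 18+0) = 34
r[12] = max(2+34, 3+31, 9+27, …, 18+2, 22+0) = 36
One optimal cutting: 8 + 3 + 1 → ¢25 + ¢9 + ¢2 = ¢36.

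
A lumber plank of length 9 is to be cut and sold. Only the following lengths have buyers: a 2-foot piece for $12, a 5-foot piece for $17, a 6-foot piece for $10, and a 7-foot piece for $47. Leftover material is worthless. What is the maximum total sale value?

Let best[k] be the best obtainable value from length k. For each k, try every first piece i and keep the best of price[i] + best[k−i].
best[1] = 0
best[2] = 12
best[3] = 12
best[4] = 24  (first piece 2, then best[2]=12)
best[5] = max(12+12, 17+0) = 24
best[6] = max(12+24, 17+0, 10+0) = 36
best[7] = max(12+24, 17+12, 10+0, 47+0) = 47
best[8] = max(12+36, 17+12, 10+12, 47+0) = 48
best[9] = max(12+47, 17+24, 10+12, 47+12) = 59
One optimal cutting: 7 + 2 → $59.

59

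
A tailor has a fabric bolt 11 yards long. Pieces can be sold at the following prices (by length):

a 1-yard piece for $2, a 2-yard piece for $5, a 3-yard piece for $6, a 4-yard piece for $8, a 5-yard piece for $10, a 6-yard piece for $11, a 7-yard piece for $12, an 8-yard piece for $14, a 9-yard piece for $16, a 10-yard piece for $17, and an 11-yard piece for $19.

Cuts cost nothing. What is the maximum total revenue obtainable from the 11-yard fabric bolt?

Consider every possible first cut. best[k] is the best of p[i]+best[k−i] over all sellable i≤k.
best[1] = 2
best[2] = max(2+2, 5+0) = 5
best[3] = max(2+5, 5+2, 6+0) = 7
best[4] = max(2+7, 5+5, 6+2, 8+0) = 10
best[5] = max(2+10, 5+7, 6+5, 8+2, 10+0) = 12
best[6] = max(2+12, 5+10, 6+7, 8+5, 10+2, 11+0) = 15
best[7] = max(2+15, 5+12, 6+10, …, 11+2, 12+0) = 17
best[8] = max(2+17, 5+15, 6+12, …, 12+2, 14+0) = 20
best[9] = max(2+20, 5+17, 6+15, …, 14+2, 16+0) = 22
best[10] = max(2+22, 5+20, 6+17, …, 16+2, 17+0) = 25
best[11] = max(2+25, 5+22, 6+20, …, 17+2, 19+0) = 27
One optimal cutting: 2 + 2 + 2 + 2 + 2 + 1 → $5 + $5 + $5 + $5 + $5 + $2 = $27.

27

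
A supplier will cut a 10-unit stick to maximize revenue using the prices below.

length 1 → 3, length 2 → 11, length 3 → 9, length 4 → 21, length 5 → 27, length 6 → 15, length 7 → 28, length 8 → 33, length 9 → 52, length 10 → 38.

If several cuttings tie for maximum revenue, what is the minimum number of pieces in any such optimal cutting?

Consider every possible first cut. r[k] is the best of p[i]+r[k−i] over all sellable i≤k.
r[1] = 3
r[2] = max(3+3, 11+0) = 11
r[3] = max(3+11, 11+3, 9+0) = 14
r[4] = max(3+14, 11+11, 9+3, 21+0) = 22
r[5] = max(3+22, 11+14, 9+11, 21+3, 27+0) = 27
r[6] = max(3+27, 11+22, 9+14, 21+11, 27+3, 15+0) = 33
r[7] = max(3+33, 11+27, 9+22, …, 15+3, 28+0) = 38
r[8] = max(3+38, 11+33, 9+27, …, 28+3, 33+0) = 44
r[9] = max(3+44, 11+38, 9+33, …, 33+3, 52+0) = 52
r[10] = max(3+52, 11+44, 9+38, …, 52+3, 38+0) = 55
Maximum revenue is 55.
Now minimize piece count subject to staying optimal: for each k, pieces[k] = 1 + min over i with p[i]+r[k−i]=r[k] of pieces[k−i].
pieces[7] = 2
pieces[8] = 4
pieces[9] = 1
pieces[10] = 2

2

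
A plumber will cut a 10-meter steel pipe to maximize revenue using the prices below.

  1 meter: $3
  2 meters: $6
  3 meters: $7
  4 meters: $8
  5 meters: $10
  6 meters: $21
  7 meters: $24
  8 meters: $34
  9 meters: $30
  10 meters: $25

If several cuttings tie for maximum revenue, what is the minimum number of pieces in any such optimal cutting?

Consider every possible first cut. r[k] is the best of p[i]+r[k−i] over all sellable i≤k.
r[1] = 3
r[2] = 6  (first piece 1, then r[1]=3)
r[3] = 9  (first piece 1, then r[2]=6)
r[4] = 12  (first piece 1, then r[3]=9)
r[5] = 15  (first piece 1, then r[4]=12)
r[6] = 21
r[7] = 24  (first piece 1, then r[6]=21)
r[8] = 34
r[9] = 37  (first piece 1, then r[8]=34)
r[10] = 40  (first piece 1, then r[9]=37)
Maximum revenue is $40.
Now minimize piece count subject to staying optimal: for each k, pieces[k] = 1 + min over i with p[i]+r[k−i]=r[k] of pieces[k−i].
pieces[7] = 1
pieces[8] = 1
pieces[9] = 2
pieces[10] = 2

2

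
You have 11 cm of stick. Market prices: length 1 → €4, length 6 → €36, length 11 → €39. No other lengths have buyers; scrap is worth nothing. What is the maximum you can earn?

56

Consider every possible first cut. r[k] is the best of p[i]+r[k−i] over all sellable i≤k.
r[1] = 4
r[2] = 8  (first piece 1, then r[1]=4)
r[3] = 12  (first piece 1, then r[2]=8)
r[4] = 16  (first piece 1, then r[3]=12)
r[5] = 20  (first piece 1, then r[4]=16)
r[6] = 36
r[7] = 40  (first piece 1, then r[6]=36)
r[8] = 44  (first piece 1, then r[7]=40)
r[9] = 48  (first piece 1, then r[8]=44)
r[10] = 52  (first piece 1, then r[9]=48)
r[11] = 56  (first piece 1, then r[10]=52)
One optimal cutting: 6 + 1 + 1 + 1 + 1 + 1 → €56.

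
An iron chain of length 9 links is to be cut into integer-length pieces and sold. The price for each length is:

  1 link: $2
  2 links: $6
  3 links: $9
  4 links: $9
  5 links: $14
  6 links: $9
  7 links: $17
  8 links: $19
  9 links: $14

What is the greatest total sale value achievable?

Let R[k] be the best obtainable value from length k. For each k, try every first piece i and keep the best of price[i] + R[k−i].
R[1] = 2
R[2] = 6
R[3] = 9
R[4] = 12  (first piece 2, then R[2]=6)
R[5] = 15  (first piece 2, then R[3]=9)
R[6] = 18  (first piece 2, then R[4]=12)
R[7] = 21  (first piece 2, then R[5]=15)
R[8] = 24  (first piece 2, then R[6]=18)
R[9] = 27  (first piece 2, then R[7]=21)
One optimal cutting: 3 + 2 + 2 + 2 → $9 + $6 + $6 + $6 = $27.

27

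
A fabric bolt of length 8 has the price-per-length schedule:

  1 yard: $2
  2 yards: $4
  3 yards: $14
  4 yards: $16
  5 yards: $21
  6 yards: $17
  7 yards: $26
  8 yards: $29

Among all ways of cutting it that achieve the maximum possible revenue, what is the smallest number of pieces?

2

Let r[k] be the best obtainable value from length k. For each k, try every first piece i and keep the best of price[i] + r[k−i].
r[1] = 2
r[2] = max(2+2, 4+0) = 4
r[3] = max(2+4, 4+2, 14+0) = 14
r[4] = max(2+14, 4+4, 14+2, 16+0) = 16
r[5] = max(2+16, 4+14, 14+4, 16+2, 21+0) = 21
r[6] = max(2+21, 4+16, 14+14, 16+4, 21+2, 17+0) = 28
r[7] = max(2+28, 4+21, 14+16, …, 17+2, 26+0) = 30
r[8] = max(2+30, 4+28, 14+21, …, 26+2, 29+0) = 35
Maximum revenue is $35.
Now minimize piece count subject to staying optimal: for each k, pieces[k] = 1 + min over i with p[i]+r[k−i]=r[k] of pieces[k−i].
pieces[5] = 1
pieces[6] = 2
pieces[7] = 2
pieces[8] = 2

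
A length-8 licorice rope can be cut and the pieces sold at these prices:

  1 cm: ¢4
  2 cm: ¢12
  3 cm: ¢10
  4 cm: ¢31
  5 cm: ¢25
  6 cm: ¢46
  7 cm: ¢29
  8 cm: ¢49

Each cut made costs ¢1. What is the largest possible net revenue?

61

Build r[k] bottom-up: r[k] = max over allowed piece i of (p[i] + r[k−i]) − 1 per cut.
r[1] = 4
r[2] = 12
r[3] = 15  (first piece 1, then r[2]=12)
r[4] = 31
r[5] = 34  (first piece 1, then r[4]=31)
r[6] = 46
r[7] = 49  (first piece 1, then r[6]=46)
r[8] = 61  (first piece 4, then r[4]=31)
One optimal plan: pieces 4 + 4 (1 cut) → ¢62 − ¢1 = ¢61.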